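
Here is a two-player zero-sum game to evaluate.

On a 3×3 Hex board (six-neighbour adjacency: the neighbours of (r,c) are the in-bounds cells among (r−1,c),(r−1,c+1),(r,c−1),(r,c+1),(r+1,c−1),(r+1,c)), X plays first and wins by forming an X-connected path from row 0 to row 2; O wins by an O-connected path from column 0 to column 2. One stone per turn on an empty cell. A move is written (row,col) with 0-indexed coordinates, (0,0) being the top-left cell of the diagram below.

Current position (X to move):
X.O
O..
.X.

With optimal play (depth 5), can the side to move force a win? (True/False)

p1 X@[X.O/O../.X.]: (0,1)[XXO/O../.X.]-1* (1,1)[X.O/OX./.X.]-1 (1,2)[X.O/O.X/.X.]-1 (2,0)[X.O/O../XX.]-1 (2,2)[X.O/O../.XX]-1
p2 O@[XXO/O../.X.]: (1,1)[XXO/OO./.X.]+1* (1,2)[XXO/O.O/.X.]-1 (2,0)[XXO/O../OX.]-1 (2,2)[XXO/O../.XO]-1
p3 X@[XXO/OO./.X.] terminal -1; root [X.O/O../.X.] d5

X winning at [X.O/O../.X.]: False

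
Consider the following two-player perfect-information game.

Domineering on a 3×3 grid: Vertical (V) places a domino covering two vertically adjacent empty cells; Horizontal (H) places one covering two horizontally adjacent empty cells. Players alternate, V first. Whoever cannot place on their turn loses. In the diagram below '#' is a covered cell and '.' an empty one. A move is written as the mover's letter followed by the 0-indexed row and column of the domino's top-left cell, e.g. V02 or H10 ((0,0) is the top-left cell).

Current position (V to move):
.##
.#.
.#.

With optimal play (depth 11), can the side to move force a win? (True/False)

p1 V@[.##/.#./.#.]: V00[###/##./.#.]+1* V10[.##/##./##.]+1 V12[.##/.##/.##]+1
p2 H@[###/##./.#.] terminal -1; root [.##/.#./.#.] d11

V winning at [.##/.#./.#.]: True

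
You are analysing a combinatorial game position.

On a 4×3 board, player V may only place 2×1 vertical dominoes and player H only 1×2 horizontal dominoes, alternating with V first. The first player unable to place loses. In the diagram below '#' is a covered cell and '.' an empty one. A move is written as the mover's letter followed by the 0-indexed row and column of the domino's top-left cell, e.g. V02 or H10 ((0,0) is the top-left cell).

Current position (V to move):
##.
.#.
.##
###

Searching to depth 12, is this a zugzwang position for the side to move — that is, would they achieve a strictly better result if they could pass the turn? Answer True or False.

ply 1, V at ##./.#./.##/### | V02=+1→###/.##/.##/###*; V10=+1→##./##./###/###
ply 2: ###/.##/.##/### is terminal -1 (H); from ##./.#./.##/### depth 12
if V skipped the turn, H would face:
~ ply 1: ##./.#./.##/### is terminal -1 (H); from ##./.#./.##/### depth 12
compare (V): move=+1 vs pass=+1

zugzwang(##./.#./.##/###, V) = False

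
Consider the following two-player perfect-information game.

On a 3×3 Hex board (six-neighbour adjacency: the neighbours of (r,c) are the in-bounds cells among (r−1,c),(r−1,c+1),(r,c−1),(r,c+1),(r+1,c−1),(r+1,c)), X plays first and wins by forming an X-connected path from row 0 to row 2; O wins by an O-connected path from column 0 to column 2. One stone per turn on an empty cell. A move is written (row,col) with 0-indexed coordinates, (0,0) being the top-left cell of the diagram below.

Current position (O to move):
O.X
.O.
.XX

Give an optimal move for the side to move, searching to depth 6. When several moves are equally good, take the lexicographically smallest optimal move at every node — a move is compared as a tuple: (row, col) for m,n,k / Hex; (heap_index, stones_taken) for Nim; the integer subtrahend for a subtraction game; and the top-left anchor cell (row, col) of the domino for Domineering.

O's best at [O.X/.O./.XX]: (1,2)

[O.X/.O./.XX] O move#1: (0,1):-1/OOX/.O./.XX, (1,0):-1/O.X/OO./.XX, (1,2):+1/O.X/.OO/.XX*, (2,0):-1/O.X/.O./OXX
[O.X/.OO/.XX] X move#2: (0,1):-1/OXX/.OO/.XX*, (1,0):-1/O.X/XOO/.XX, (2,0):-1/O.X/.OO/XXX
[OXX/.OO/.XX] O move#3: (1,0):+1/OXX/OOO/.XX*, (2,0):+1/OXX/.OO/OXX
[OXX/OOO/.XX] end (terminal -1, X#4); searched O.X/.O./.XX to 6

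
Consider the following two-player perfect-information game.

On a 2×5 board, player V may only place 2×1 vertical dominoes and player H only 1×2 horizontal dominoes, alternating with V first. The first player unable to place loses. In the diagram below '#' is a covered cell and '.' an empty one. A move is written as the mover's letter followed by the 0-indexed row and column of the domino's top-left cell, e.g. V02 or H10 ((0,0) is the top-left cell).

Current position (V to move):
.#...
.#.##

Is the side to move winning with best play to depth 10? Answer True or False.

[.#.../.#.##] V move#1: V00:-1/##.../##.##, V02:+1/.##../.####*
[.##../.####] H move#2: H03:-1/.####/.####*
[.####/.####] V move#3: V00:+1/#####/#####*
[#####/#####] end (terminal -1, H#4); searched .#.../.#.## to 10

V winning at [.#.../.#.##]: True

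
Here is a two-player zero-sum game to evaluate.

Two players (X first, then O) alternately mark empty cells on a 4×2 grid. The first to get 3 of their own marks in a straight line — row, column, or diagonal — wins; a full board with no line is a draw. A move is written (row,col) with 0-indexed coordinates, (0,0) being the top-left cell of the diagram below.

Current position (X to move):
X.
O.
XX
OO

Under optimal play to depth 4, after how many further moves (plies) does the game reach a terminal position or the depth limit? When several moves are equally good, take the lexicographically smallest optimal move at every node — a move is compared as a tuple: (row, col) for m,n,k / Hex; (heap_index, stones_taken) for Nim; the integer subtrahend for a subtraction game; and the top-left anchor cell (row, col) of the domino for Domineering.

p1 X@[X./O./XX/OO]: (0,1)[XX/O./XX/OO]+0* (1,1)[X./OX/XX/OO]+0
p2 O@[XX/O./XX/OO]: (1,1)[XX/OO/XX/OO]+0*
p3 X@[XX/OO/XX/OO] terminal +0; root [X./O./XX/OO] d4

PV length from [X./O./XX/OO]: 2 plies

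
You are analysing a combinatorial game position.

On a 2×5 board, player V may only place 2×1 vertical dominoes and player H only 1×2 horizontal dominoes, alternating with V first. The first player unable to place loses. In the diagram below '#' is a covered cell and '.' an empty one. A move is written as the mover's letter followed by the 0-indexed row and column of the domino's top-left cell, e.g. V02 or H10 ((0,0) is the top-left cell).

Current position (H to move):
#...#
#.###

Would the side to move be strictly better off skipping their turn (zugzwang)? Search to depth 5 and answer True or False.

[#...#/#.###] H move#1: H01:+1/###.#/#.###*, H02:-1/#.###/#.###
[###.#/#.###] end (terminal -1, V#2); searched #...#/#.### to 5
if H skipped the turn, V would face:
~ [#...#/#.###] V move#1: V01:-1/##..#/#####*
~ [##..#/#####] H move#2: H02:+1/#####/#####*
~ [#####/#####] end (terminal -1, V#3); searched #...#/#.### to 5
compare (H): move=+1 vs pass=+1

zugzwang(#...#/#.###, H) = False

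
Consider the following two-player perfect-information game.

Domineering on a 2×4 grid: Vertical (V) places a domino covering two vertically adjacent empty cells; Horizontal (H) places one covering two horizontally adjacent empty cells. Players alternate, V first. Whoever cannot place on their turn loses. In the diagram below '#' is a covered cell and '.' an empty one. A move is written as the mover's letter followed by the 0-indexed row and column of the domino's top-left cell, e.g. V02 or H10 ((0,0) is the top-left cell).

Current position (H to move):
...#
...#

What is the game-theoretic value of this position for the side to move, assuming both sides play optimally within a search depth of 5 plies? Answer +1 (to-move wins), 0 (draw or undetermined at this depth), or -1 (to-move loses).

value(...#/...#, H) = +1

[...#/...#] H move#1: H00:+1/##.#/...#*, H01:+1/.###/...#, H10:+1/...#/##.#, H11:+1/...#/.###
[##.#/...#] V move#2: V02:-1/####/..##*
[####/..##] H move#3: H10:+1/####/####*
[####/####] end (terminal -1, V#4); searched ...#/...# to 5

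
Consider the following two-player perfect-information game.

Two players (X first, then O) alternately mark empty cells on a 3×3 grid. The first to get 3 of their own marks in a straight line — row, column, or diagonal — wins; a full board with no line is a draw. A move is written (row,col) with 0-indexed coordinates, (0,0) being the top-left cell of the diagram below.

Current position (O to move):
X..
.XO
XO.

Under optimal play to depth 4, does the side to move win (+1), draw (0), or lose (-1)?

p1 O@[X../.XO/XO.]: (0,1)[XO./.XO/XO.]-1* (0,2)[X.O/.XO/XO.]-1 (1,0)[X../OXO/XO.]-1 (2,2)[X../.XO/XOO]-1
p2 X@[XO./.XO/XO.]: (0,2)[XOX/.XO/XO.]+1* (1,0)[XO./XXO/XO.]+1 (2,2)[XO./.XO/XOX]+1
p3 O@[XOX/.XO/XO.] terminal -1; root [X../.XO/XO.] d4

value(X../.XO/XO., O) = -1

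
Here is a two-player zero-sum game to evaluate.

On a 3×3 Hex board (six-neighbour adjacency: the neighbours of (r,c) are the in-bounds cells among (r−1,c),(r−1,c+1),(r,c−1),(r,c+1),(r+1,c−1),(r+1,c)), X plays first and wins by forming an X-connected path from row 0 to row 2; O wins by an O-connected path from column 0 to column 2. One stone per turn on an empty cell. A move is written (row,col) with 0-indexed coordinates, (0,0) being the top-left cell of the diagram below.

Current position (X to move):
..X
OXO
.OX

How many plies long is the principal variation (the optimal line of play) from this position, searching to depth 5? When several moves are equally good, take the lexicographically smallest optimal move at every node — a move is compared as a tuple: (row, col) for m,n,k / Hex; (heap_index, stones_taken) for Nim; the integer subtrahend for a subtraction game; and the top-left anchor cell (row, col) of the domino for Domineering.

PV length from [..X/OXO/.OX]: 1 ply

p1 X@[..X/OXO/.OX]: (0,0)[X.X/OXO/.OX]-1 (0,1)[.XX/OXO/.OX]-1 (2,0)[..X/OXO/XOX]+1*
p2 O@[..X/OXO/XOX] terminal -1; root [..X/OXO/.OX] d5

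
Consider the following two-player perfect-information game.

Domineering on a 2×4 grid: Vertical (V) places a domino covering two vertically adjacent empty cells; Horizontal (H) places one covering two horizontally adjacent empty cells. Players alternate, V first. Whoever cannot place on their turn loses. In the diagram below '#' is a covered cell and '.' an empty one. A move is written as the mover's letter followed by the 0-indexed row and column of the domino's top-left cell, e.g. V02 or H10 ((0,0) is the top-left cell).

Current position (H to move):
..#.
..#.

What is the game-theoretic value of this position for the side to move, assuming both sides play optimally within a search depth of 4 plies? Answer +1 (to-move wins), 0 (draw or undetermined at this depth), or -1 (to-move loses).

value(..#./..#., H) = +1

p1 H@[..#./..#.]: H00[###./..#.]+1* H10[..#./###.]+1
p2 V@[###./..#.]: V03[####/..##]-1*
p3 H@[####/..##]: H10[####/####]+1*
p4 V@[####/####] terminal -1; root [..#./..#.] d4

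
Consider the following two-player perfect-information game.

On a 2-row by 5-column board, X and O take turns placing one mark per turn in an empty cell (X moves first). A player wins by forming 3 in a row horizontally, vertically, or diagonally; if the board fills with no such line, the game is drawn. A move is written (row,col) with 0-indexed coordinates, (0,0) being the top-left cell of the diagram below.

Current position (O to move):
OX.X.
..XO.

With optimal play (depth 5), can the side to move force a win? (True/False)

p1 O@[OX.X./..XO.]: (0,2)[OXOX./..XO.]+0* (0,4)[OX.XO/..XO.]-1 (1,0)[OX.X./O.XO.]-1 (1,1)[OX.X./.OXO.]-1 (1,4)[OX.X./..XOO]-1
p2 X@[OXOX./..XO.]: (0,4)[OXOXX/..XO.]+0* (1,0)[OXOX./X.XO.]+0 (1,1)[OXOX./.XXO.]+0 (1,4)[OXOX./..XOX]+0
p3 O@[OXOXX/..XO.]: (1,0)[OXOXX/O.XO.]+0* (1,1)[OXOXX/.OXO.]+0 (1,4)[OXOXX/..XOO]+0
p4 X@[OXOXX/O.XO.]: (1,1)[OXOXX/OXXO.]+0* (1,4)[OXOXX/O.XOX]+0
p5 O@[OXOXX/OXXO.]: (1,4)[OXOXX/OXXOO]+0*
p6 X@[OXOXX/OXXOO] terminal +0; root [OX.X./..XO.] d5

O winning at [OX.X./..XO.]: False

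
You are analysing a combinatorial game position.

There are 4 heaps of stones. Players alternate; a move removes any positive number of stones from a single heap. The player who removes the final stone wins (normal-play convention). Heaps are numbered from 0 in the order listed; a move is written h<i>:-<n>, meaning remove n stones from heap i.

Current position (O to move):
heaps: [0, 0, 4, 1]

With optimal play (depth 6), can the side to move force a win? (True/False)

O winning at [(0,0,4,1)]: True

p1 O@[(0,0,4,1)]: h2:-1[(0,0,3,1)]-1 h2:-2[(0,0,2,1)]-1 h2:-3[(0,0,1,1)]+1* h2:-4[(0,0,0,1)]-1 h3:-1[(0,0,4,0)]-1
p2 X@[(0,0,1,1)]: h2:-1[(0,0,0,1)]-1* h3:-1[(0,0,1,0)]-1
p3 O@[(0,0,0,1)]: h3:-1[(0,0,0,0)]+1*
p4 X@[(0,0,0,0)] terminal -1; root [(0,0,4,1)] d6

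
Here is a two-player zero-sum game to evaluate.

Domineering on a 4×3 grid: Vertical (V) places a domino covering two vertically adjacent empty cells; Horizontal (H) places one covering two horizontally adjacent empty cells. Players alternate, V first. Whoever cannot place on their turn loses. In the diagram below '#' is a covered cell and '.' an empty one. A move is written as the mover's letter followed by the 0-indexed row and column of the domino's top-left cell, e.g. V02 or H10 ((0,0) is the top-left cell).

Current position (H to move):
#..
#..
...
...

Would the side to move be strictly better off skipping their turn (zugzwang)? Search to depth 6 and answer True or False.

zugzwang(#../#../.../..., H) = False

p1 H@[#../#../.../...]: H01[###/#../.../...]-1* H11[#../###/.../...]-1 H20[#../#../##./...]-1 H21[#../#../.##/...]-1 H30[#../#../.../##.]-1 H31[#../#../.../.##]-1
p2 V@[###/#../.../...]: V11[###/##./.#./...]+1* V12[###/#.#/..#/...]-1 V20[###/#../#../#..]-1 V21[###/#../.#./.#.]+1 V22[###/#../..#/..#]-1
p3 H@[###/##./.#./...]: H30[###/##./.#./##.]-1* H31[###/##./.#./.##]-1
p4 V@[###/##./.#./##.]: V12[###/###/.##/##.]+1* V22[###/##./.##/###]+1
p5 H@[###/###/.##/##.] terminal -1; root [#../#../.../...] d6
suppose H passes — search the same position with V to move:
pass> p1 V@[#../#../.../...]: V01[##./##./.../...]+1* V02[#.#/#.#/.../...]+1 V11[#../##./.#./...]+1 V12[#../#.#/..#/...]-1 V20[#../#../#../#..]+1 V21[#../#../.#./.#.]+1 V22[#../#../..#/..#]+1
pass> p2 H@[##./##./.../...]: H20[##./##./##./...]-1* H21[##./##./.##/...]-1 H30[##./##./.../##.]-1 H31[##./##./.../.##]-1
pass> p3 V@[##./##./##./...]: V02[###/###/##./...]-1 V12[##./###/###/...]-1 V22[##./##./###/..#]+1*
pass> p4 H@[##./##./###/..#]: H30[##./##./###/###]-1*
pass> p5 V@[##./##./###/###]: V02[###/###/###/###]+1*
pass> p6 H@[###/###/###/###] terminal -1; root [#../#../.../...] d6
for H: play -1, pass -1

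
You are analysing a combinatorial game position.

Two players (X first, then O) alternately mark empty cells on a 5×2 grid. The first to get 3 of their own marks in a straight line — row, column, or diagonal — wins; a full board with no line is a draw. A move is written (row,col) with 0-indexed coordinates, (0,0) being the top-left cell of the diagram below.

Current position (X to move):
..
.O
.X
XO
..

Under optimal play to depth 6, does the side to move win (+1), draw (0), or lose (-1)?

value(../.O/.X/XO/.., X) = +1

ply 1, X at ../.O/.X/XO/.. | (0,0)=+0→X./.O/.X/XO/..; (0,1)=+0→.X/.O/.X/XO/..; (1,0)=+0→../XO/.X/XO/..; (2,0)=+1→../.O/XX/XO/..*; (4,0)=+0→../.O/.X/XO/X.; (4,1)=+0→../.O/.X/XO/.X
ply 2, O at ../.O/XX/XO/.. | (0,0)=-1→O./.O/XX/XO/..*; (0,1)=-1→.O/.O/XX/XO/..; (1,0)=-1→../OO/XX/XO/..; (4,0)=-1→../.O/XX/XO/O.; (4,1)=-1→../.O/XX/XO/.O
ply 3, X at O./.O/XX/XO/.. | (0,1)=+1→OX/.O/XX/XO/..*; (1,0)=+1→O./XO/XX/XO/..; (4,0)=+1→O./.O/XX/XO/X.; (4,1)=+1→O./.O/XX/XO/.X
ply 4, O at OX/.O/XX/XO/.. | (1,0)=-1→OX/OO/XX/XO/..*; (4,0)=-1→OX/.O/XX/XO/O.; (4,1)=-1→OX/.O/XX/XO/.O
ply 5, X at OX/OO/XX/XO/.. | (4,0)=+1→OX/OO/XX/XO/X.*; (4,1)=+0→OX/OO/XX/XO/.X
ply 6: OX/OO/XX/XO/X. is terminal -1 (O); from ../.O/.X/XO/.. depth 6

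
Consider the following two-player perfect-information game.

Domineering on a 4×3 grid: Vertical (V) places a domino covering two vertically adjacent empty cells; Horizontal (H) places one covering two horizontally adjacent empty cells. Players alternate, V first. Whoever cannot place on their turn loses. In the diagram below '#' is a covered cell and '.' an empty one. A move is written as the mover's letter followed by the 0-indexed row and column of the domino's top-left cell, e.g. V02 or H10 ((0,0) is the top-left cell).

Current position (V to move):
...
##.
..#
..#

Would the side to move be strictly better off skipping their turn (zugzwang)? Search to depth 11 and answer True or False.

p1 V@[.../##./..#/..#]: V02[..#/###/..#/..#]-1 V20[.../##./#.#/#.#]+1* V21[.../##./.##/.##]+1
p2 H@[.../##./#.#/#.#]: H00[##./##./#.#/#.#]-1* H01[.##/##./#.#/#.#]-1
p3 V@[##./##./#.#/#.#]: V02[###/###/#.#/#.#]+1* V21[##./##./###/###]+1
p4 H@[###/###/#.#/#.#] terminal -1; root [.../##./..#/..#] d11
suppose V passes — search the same position with H to move:
pass> p1 H@[.../##./..#/..#]: H00[##./##./..#/..#]-1 H01[.##/##./..#/..#]-1 H20[.../##./###/..#]+1* H30[.../##./..#/###]+1
pass> p2 V@[.../##./###/..#]: V02[..#/###/###/..#]-1*
pass> p3 H@[..#/###/###/..#]: H00[###/###/###/..#]+1* H30[..#/###/###/###]+1
pass> p4 V@[###/###/###/..#] terminal -1; root [.../##./..#/..#] d11
for V: play +1, pass -1

zugzwang(.../##./..#/..#, V) = False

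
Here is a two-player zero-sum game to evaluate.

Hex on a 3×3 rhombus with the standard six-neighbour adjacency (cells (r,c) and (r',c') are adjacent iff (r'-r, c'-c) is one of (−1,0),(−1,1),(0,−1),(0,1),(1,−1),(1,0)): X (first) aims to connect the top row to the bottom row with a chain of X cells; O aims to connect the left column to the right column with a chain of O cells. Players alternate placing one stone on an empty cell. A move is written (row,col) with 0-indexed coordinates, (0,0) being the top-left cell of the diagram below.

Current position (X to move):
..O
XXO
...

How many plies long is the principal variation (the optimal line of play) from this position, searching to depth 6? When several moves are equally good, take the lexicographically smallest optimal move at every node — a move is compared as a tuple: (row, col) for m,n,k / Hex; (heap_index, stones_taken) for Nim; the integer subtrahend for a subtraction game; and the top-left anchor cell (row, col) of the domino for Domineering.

PV length from [..O/XXO/...]: 3 plies

ply 1, X at ..O/XXO/... | (0,0)=+1→X.O/XXO/...*; (0,1)=+1→.XO/XXO/...; (2,0)=+1→..O/XXO/X..; (2,1)=+1→..O/XXO/.X.; (2,2)=+1→..O/XXO/..X
ply 2, O at X.O/XXO/... | (0,1)=-1→XOO/XXO/...*; (2,0)=-1→X.O/XXO/O..; (2,1)=-1→X.O/XXO/.O.; (2,2)=-1→X.O/XXO/..O
ply 3, X at XOO/XXO/... | (2,0)=+1→XOO/XXO/X..*; (2,1)=+1→XOO/XXO/.X.; (2,2)=+1→XOO/XXO/..X
ply 4: XOO/XXO/X.. is terminal -1 (O); from ..O/XXO/... depth 6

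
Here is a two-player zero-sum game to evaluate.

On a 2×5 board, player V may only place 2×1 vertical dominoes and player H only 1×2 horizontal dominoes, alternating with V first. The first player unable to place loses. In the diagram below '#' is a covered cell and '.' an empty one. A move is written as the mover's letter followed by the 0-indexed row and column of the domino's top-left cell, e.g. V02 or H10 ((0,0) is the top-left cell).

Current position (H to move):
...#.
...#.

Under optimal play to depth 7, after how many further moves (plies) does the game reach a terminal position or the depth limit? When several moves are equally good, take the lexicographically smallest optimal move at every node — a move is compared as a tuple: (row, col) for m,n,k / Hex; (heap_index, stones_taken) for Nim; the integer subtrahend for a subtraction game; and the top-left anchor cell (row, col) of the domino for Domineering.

PV length from [...#./...#.]: 4 plies

ply 1, H at ...#./...#. | H00=-1→##.#./...#.*; H01=-1→.###./...#.; H10=-1→...#./##.#.; H11=-1→...#./.###.
ply 2, V at ##.#./...#. | V02=+1→####./..##.*; V04=-1→##.##/...##
ply 3, H at ####./..##. | H10=-1→####./####.*
ply 4, V at ####./####. | V04=+1→#####/#####*
ply 5: #####/##### is terminal -1 (H); from ...#./...#. depth 7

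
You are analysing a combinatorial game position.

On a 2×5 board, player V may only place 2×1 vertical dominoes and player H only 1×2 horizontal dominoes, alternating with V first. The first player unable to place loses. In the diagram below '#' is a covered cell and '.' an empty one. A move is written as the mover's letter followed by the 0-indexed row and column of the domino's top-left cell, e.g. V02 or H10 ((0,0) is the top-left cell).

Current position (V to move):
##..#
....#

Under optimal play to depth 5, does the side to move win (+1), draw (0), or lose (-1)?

ply 1, V at ##..#/....# | V02=+1→###.#/..#.#*; V03=-1→##.##/...##
ply 2, H at ###.#/..#.# | H10=-1→###.#/###.#*
ply 3, V at ###.#/###.# | V03=+1→#####/#####*
ply 4: #####/##### is terminal -1 (H); from ##..#/....# depth 5

value(##..#/....#, V) = +1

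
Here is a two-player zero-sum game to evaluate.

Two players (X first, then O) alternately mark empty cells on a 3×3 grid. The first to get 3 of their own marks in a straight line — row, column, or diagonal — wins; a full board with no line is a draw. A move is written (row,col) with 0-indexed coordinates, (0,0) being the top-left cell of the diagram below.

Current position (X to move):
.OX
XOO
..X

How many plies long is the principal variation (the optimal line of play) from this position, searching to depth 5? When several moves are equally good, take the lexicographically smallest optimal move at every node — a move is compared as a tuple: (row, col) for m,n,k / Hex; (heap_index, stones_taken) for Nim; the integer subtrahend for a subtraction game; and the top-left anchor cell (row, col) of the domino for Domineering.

PV length from [.OX/XOO/..X]: 3 plies

ply 1, X at .OX/XOO/..X | (0,0)=-1→XOX/XOO/..X; (2,0)=-1→.OX/XOO/X.X; (2,1)=+0→.OX/XOO/.XX*
ply 2, O at .OX/XOO/.XX | (0,0)=-1→OOX/XOO/.XX; (2,0)=+0→.OX/XOO/OXX*
ply 3, X at .OX/XOO/OXX | (0,0)=+0→XOX/XOO/OXX*
ply 4: XOX/XOO/OXX is terminal +0 (O); from .OX/XOO/..X depth 5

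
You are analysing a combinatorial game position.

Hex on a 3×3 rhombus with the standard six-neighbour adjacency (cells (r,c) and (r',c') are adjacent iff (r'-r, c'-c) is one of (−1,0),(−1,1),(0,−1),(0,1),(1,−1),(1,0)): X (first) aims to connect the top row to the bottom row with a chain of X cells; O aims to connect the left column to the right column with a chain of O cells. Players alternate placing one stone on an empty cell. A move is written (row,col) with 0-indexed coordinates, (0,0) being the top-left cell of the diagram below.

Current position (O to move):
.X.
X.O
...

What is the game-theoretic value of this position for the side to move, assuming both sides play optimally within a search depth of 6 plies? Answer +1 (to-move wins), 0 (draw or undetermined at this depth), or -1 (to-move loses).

value(.X./X.O/..., O) = +1

[.X./X.O/...] O move#1: (0,0):-1/OX./X.O/..., (0,2):-1/.XO/X.O/..., (1,1):-1/.X./XOO/..., (2,0):+1/.X./X.O/O..*, (2,1):-1/.X./X.O/.O., (2,2):-1/.X./X.O/..O
[.X./X.O/O..] X move#2: (0,0):-1/XX./X.O/O..*, (0,2):-1/.XX/X.O/O.., (1,1):-1/.X./XXO/O.., (2,1):-1/.X./X.O/OX., (2,2):-1/.X./X.O/O.X
[XX./X.O/O..] O move#3: (0,2):+1/XXO/X.O/O..*, (1,1):+1/XX./XOO/O.., (2,1):+1/XX./X.O/OO., (2,2):+1/XX./X.O/O.O
[XXO/X.O/O..] X move#4: (1,1):-1/XXO/XXO/O..*, (2,1):-1/XXO/X.O/OX., (2,2):-1/XXO/X.O/O.X
[XXO/XXO/O..] O move#5: (2,1):+1/XXO/XXO/OO.*, (2,2):-1/XXO/XXO/O.O
[XXO/XXO/OO.] end (terminal -1, X#6); searched .X./X.O/... to 6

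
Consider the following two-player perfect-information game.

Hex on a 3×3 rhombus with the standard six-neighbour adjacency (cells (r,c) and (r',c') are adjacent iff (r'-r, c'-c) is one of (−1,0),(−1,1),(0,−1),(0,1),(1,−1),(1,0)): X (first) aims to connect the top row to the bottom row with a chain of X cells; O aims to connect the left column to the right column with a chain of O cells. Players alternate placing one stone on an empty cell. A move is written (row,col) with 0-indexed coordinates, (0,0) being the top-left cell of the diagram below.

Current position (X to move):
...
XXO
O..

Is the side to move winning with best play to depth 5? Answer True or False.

p1 X@[.../XXO/O..]: (0,0)[X../XXO/O..]-1 (0,1)[.X./XXO/O..]-1 (0,2)[..X/XXO/O..]-1 (2,1)[.../XXO/OX.]+1* (2,2)[.../XXO/O.X]-1
p2 O@[.../XXO/OX.]: (0,0)[O../XXO/OX.]-1* (0,1)[.O./XXO/OX.]-1 (0,2)[..O/XXO/OX.]-1 (2,2)[.../XXO/OXO]-1
p3 X@[O../XXO/OX.]: (0,1)[OX./XXO/OX.]+1* (0,2)[O.X/XXO/OX.]+1 (2,2)[O../XXO/OXX]+1
p4 O@[OX./XXO/OX.] terminal -1; root [.../XXO/O..] d5

X winning at [.../XXO/O..]: True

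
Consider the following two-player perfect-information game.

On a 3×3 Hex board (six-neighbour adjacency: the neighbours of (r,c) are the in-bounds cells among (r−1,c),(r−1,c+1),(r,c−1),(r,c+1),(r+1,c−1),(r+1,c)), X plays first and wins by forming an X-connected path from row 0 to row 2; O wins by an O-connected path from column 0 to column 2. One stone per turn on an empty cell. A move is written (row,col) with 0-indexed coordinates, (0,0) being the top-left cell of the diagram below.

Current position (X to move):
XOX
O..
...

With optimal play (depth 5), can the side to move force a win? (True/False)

p1 X@[XOX/O../...]: (1,1)[XOX/OX./...]+1* (1,2)[XOX/O.X/...]+1 (2,0)[XOX/O../X..]+1 (2,1)[XOX/O../.X.]+1 (2,2)[XOX/O../..X]+1
p2 O@[XOX/OX./...]: (1,2)[XOX/OXO/...]-1* (2,0)[XOX/OX./O..]-1 (2,1)[XOX/OX./.O.]-1 (2,2)[XOX/OX./..O]-1
p3 X@[XOX/OXO/...]: (2,0)[XOX/OXO/X..]+1* (2,1)[XOX/OXO/.X.]+1 (2,2)[XOX/OXO/..X]+1
p4 O@[XOX/OXO/X..] terminal -1; root [XOX/O../...] d5

X winning at [XOX/O../...]: True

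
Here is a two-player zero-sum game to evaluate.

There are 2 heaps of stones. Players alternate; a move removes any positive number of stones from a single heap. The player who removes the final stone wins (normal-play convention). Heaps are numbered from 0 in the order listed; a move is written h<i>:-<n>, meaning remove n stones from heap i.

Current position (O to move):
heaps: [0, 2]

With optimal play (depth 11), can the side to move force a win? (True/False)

ply 1, O at (0,2) | h1:-1=-1→(0,1); h1:-2=+1→(0,0)*
ply 2: (0,0) is terminal -1 (X); from (0,2) depth 11

O winning at [(0,2)]: True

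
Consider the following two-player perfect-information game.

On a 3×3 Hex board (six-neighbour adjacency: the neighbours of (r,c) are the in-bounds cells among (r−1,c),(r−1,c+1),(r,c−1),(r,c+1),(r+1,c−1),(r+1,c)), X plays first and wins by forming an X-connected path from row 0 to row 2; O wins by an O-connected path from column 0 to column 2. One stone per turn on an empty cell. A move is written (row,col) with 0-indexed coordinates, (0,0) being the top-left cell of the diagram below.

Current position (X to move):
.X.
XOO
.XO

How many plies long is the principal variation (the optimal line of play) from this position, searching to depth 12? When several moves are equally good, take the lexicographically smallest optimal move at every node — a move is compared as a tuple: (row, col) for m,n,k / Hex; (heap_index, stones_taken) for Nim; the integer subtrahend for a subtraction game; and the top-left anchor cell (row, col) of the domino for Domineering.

PV length from [.X./XOO/.XO]: 1 ply

p1 X@[.X./XOO/.XO]: (0,0)[XX./XOO/.XO]-1 (0,2)[.XX/XOO/.XO]-1 (2,0)[.X./XOO/XXO]+1*
p2 O@[.X./XOO/XXO] terminal -1; root [.X./XOO/.XO] d12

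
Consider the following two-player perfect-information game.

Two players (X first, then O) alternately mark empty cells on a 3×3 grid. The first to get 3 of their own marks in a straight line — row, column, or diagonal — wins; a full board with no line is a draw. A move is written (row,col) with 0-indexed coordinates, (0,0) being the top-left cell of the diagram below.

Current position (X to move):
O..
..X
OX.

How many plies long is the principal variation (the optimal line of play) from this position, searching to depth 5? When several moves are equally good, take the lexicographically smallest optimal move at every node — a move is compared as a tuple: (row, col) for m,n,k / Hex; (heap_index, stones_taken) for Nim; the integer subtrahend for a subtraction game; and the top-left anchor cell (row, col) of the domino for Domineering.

ply 1, X at O../..X/OX. | (0,1)=-1→OX./..X/OX.*; (0,2)=-1→O.X/..X/OX.; (1,0)=-1→O../X.X/OX.; (1,1)=-1→O../.XX/OX.; (2,2)=-1→O../..X/OXX
ply 2, O at OX./..X/OX. | (0,2)=-1→OXO/..X/OX.; (1,0)=+1→OX./O.X/OX.*; (1,1)=+1→OX./.OX/OX.; (2,2)=-1→OX./..X/OXO
ply 3: OX./O.X/OX. is terminal -1 (X); from O../..X/OX. depth 5

PV length from [O../..X/OX.]: 2 plies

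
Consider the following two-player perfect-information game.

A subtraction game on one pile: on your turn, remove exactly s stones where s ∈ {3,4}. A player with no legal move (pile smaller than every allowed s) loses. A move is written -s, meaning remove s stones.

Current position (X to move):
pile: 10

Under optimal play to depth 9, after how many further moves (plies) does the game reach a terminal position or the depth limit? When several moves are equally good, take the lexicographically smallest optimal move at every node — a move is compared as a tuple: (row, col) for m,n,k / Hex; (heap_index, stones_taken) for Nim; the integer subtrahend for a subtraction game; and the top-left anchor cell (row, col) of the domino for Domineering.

ply 1, X at 10 | -3=+1→7*; -4=-1→6
ply 2, O at 7 | -3=-1→4*; -4=-1→3
ply 3, X at 4 | -3=+1→1*; -4=+1→0
ply 4: 1 is terminal -1 (O); from 10 depth 9

PV length from [10]: 3 plies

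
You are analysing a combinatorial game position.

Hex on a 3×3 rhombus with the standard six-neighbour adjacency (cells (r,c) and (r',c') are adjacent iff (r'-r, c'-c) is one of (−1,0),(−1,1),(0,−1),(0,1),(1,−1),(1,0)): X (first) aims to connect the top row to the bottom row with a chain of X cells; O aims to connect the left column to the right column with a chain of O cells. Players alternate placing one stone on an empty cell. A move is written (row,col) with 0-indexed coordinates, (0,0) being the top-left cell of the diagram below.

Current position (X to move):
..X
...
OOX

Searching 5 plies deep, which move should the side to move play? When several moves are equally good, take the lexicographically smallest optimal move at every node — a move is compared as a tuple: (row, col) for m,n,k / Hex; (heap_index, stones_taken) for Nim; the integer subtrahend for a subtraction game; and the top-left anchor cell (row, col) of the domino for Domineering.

X's best at [..X/.../OOX]: (1,2)

p1 X@[..X/.../OOX]: (0,0)[X.X/.../OOX]-1 (0,1)[.XX/.../OOX]-1 (1,0)[..X/X../OOX]-1 (1,1)[..X/.X./OOX]-1 (1,2)[..X/..X/OOX]+1*
p2 O@[..X/..X/OOX] terminal -1; root [..X/.../OOX] d5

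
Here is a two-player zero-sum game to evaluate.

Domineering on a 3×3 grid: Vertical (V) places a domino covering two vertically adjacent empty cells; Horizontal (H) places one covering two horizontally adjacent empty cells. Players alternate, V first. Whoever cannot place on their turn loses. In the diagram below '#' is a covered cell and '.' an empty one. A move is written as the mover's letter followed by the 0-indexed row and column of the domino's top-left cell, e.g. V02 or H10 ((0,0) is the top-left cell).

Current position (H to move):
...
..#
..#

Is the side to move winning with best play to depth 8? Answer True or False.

[.../..#/..#] H move#1: H00:-1/##./..#/..#, H01:-1/.##/..#/..#, H10:+1/.../###/..#*, H20:-1/.../..#/###
[.../###/..#] end (terminal -1, V#2); searched .../..#/..# to 8

H winning at [.../..#/..#]: True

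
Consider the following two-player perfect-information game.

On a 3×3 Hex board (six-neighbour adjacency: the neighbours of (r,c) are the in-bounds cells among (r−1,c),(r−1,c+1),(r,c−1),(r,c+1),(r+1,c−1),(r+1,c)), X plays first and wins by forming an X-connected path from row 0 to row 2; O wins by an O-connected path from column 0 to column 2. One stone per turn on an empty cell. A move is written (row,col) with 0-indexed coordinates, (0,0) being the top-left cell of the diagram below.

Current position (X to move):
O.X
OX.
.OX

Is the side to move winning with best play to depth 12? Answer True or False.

X winning at [O.X/OX./.OX]: True

p1 X@[O.X/OX./.OX]: (0,1)[OXX/OX./.OX]+1* (1,2)[O.X/OXX/.OX]+1 (2,0)[O.X/OX./XOX]+1
p2 O@[OXX/OX./.OX]: (1,2)[OXX/OXO/.OX]-1* (2,0)[OXX/OX./OOX]-1
p3 X@[OXX/OXO/.OX]: (2,0)[OXX/OXO/XOX]+1*
p4 O@[OXX/OXO/XOX] terminal -1; root [O.X/OX./.OX] d12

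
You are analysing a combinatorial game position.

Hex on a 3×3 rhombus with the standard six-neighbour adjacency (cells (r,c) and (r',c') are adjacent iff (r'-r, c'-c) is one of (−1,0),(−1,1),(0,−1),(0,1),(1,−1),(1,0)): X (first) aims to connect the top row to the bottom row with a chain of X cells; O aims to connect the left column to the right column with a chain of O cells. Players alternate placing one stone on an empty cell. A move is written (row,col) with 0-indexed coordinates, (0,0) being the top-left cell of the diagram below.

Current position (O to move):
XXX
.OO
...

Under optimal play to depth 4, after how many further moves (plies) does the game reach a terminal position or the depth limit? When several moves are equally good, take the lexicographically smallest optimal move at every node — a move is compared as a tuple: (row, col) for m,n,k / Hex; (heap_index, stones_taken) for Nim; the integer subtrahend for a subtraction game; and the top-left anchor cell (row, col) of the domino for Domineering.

[XXX/.OO/...] O move#1: (1,0):+1/XXX/OOO/...*, (2,0):+1/XXX/.OO/O.., (2,1):+1/XXX/.OO/.O., (2,2):+1/XXX/.OO/..O
[XXX/OOO/...] end (terminal -1, X#2); searched XXX/.OO/... to 4

PV length from [XXX/.OO/...]: 1 ply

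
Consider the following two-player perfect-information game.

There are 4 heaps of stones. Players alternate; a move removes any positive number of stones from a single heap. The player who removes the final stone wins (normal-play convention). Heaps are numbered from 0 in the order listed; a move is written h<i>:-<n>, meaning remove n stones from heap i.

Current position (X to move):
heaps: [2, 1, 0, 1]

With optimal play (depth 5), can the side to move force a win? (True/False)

X winning at [(2,1,0,1)]: True

ply 1, X at (2,1,0,1) | h0:-1=-1→(1,1,0,1); h0:-2=+1→(0,1,0,1)*; h1:-1=-1→(2,0,0,1); h3:-1=-1→(2,1,0,0)
ply 2, O at (0,1,0,1) | h1:-1=-1→(0,0,0,1)*; h3:-1=-1→(0,1,0,0)
ply 3, X at (0,0,0,1) | h3:-1=+1→(0,0,0,0)*
ply 4: (0,0,0,0) is terminal -1 (O); from (2,1,0,1) depth 5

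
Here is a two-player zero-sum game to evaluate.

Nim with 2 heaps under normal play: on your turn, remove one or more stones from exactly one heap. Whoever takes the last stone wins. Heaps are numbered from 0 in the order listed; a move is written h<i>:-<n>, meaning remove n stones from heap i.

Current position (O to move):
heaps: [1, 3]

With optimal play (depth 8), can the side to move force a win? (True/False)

O winning at [(1,3)]: True

[(1,3)] O move#1: h0:-1:-1/(0,3), h1:-1:-1/(1,2), h1:-2:+1/(1,1)*, h1:-3:-1/(1,0)
[(1,1)] X move#2: h0:-1:-1/(0,1)*, h1:-1:-1/(1,0)
[(0,1)] O move#3: h1:-1:+1/(0,0)*
[(0,0)] end (terminal -1, X#4); searched (1,3) to 8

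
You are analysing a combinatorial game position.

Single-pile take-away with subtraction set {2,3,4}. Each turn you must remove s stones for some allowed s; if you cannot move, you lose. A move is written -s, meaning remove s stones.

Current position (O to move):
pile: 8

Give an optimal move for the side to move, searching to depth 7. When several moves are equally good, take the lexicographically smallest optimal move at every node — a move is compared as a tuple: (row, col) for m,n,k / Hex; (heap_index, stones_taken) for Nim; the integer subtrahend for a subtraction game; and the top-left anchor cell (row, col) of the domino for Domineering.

O's best at [8]: -2

ply 1, O at 8 | -2=+1→6*; -3=-1→5; -4=-1→4
ply 2, X at 6 | -2=-1→4*; -3=-1→3; -4=-1→2
ply 3, O at 4 | -2=-1→2; -3=+1→1*; -4=+1→0
ply 4: 1 is terminal -1 (X); from 8 depth 7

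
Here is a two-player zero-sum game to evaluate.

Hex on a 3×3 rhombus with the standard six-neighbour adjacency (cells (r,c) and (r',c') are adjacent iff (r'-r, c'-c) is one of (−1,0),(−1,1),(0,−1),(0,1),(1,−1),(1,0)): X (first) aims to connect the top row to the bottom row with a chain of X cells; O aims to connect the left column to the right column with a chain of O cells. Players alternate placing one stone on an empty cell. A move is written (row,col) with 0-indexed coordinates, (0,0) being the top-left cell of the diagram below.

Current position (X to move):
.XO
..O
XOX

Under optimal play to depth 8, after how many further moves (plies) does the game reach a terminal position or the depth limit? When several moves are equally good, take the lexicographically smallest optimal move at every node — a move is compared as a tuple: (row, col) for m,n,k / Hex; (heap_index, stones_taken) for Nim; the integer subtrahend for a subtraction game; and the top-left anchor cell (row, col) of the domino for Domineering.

ply 1, X at .XO/..O/XOX | (0,0)=+1→XXO/..O/XOX*; (1,0)=+1→.XO/X.O/XOX; (1,1)=+1→.XO/.XO/XOX
ply 2, O at XXO/..O/XOX | (1,0)=-1→XXO/O.O/XOX*; (1,1)=-1→XXO/.OO/XOX
ply 3, X at XXO/O.O/XOX | (1,1)=+1→XXO/OXO/XOX*
ply 4: XXO/OXO/XOX is terminal -1 (O); from .XO/..O/XOX depth 8

PV length from [.XO/..O/XOX]: 3 plies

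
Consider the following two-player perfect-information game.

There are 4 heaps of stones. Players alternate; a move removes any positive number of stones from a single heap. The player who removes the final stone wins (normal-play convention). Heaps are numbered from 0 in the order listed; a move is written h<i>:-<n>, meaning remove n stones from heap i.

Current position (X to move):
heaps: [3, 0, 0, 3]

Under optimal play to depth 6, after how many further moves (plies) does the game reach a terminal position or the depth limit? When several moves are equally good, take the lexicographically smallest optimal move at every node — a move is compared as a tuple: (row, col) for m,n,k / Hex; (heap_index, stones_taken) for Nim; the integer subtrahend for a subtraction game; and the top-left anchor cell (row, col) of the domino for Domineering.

[(3,0,0,3)] X move#1: h0:-1:-1/(2,0,0,3)*, h0:-2:-1/(1,0,0,3), h0:-3:-1/(0,0,0,3), h3:-1:-1/(3,0,0,2), h3:-2:-1/(3,0,0,1), h3:-3:-1/(3,0,0,0)
[(2,0,0,3)] O move#2: h0:-1:-1/(1,0,0,3), h0:-2:-1/(0,0,0,3), h3:-1:+1/(2,0,0,2)*, h3:-2:-1/(2,0,0,1), h3:-3:-1/(2,0,0,0)
[(2,0,0,2)] X move#3: h0:-1:-1/(1,0,0,2)*, h0:-2:-1/(0,0,0,2), h3:-1:-1/(2,0,0,1), h3:-2:-1/(2,0,0,0)
[(1,0,0,2)] O move#4: h0:-1:-1/(0,0,0,2), h3:-1:+1/(1,0,0,1)*, h3:-2:-1/(1,0,0,0)
[(1,0,0,1)] X move#5: h0:-1:-1/(0,0,0,1)*, h3:-1:-1/(1,0,0,0)
[(0,0,0,1)] O move#6: h3:-1:+1/(0,0,0,0)*
[(0,0,0,0)] end (terminal -1, X#7); searched (3,0,0,3) to 6

PV length from [(3,0,0,3)]: 6 plies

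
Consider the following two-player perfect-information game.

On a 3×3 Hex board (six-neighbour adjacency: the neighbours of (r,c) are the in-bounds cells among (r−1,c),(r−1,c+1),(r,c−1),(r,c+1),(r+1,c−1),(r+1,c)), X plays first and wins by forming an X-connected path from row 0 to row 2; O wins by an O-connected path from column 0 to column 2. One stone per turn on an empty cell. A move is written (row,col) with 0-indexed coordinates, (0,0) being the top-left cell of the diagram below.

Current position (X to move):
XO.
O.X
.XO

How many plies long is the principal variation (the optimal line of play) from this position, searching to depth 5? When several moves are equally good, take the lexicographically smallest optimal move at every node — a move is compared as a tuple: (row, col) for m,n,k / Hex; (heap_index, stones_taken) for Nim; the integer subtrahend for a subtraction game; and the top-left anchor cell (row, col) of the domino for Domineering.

PV length from [XO./O.X/.XO]: 1 ply

p1 X@[XO./O.X/.XO]: (0,2)[XOX/O.X/.XO]+1* (1,1)[XO./OXX/.XO]-1 (2,0)[XO./O.X/XXO]-1
p2 O@[XOX/O.X/.XO] terminal -1; root [XO./O.X/.XO] d5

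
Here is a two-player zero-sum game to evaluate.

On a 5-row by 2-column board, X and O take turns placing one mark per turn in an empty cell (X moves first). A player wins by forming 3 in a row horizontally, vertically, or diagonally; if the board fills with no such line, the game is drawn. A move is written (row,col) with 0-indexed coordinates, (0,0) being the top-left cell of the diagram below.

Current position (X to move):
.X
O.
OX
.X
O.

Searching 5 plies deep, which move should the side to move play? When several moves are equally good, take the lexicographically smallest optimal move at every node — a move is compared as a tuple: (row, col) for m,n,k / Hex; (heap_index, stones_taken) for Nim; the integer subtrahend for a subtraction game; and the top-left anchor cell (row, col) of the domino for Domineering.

X's best at [.X/O./OX/.X/O.]: (1,1)

ply 1, X at .X/O./OX/.X/O. | (0,0)=-1→XX/O./OX/.X/O.; (1,1)=+1→.X/OX/OX/.X/O.*; (3,0)=-1→.X/O./OX/XX/O.; (4,1)=+1→.X/O./OX/.X/OX
ply 2: .X/OX/OX/.X/O. is terminal -1 (O); from .X/O./OX/.X/O. depth 5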